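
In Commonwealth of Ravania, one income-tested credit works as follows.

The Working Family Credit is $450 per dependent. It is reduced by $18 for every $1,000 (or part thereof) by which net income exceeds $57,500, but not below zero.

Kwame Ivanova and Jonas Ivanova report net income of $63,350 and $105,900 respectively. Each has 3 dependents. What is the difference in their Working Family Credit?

$774

Kwame ($63,350): Working Family Credit: base = 3 × $450 = $1,350. income exceeds $57,500 by $5,850, which is 6 full-or-partial $1,000 increments; reduction = 6 × $18 = $108, leaving $1,242.
Jonas ($105,900): Working Family Credit: base = 3 × $450 = $1,350. income exceeds $57,500 by $48,400, which is 49 full-or-partial $1,000 increments; reduction = 49 × $18 = $882, leaving $468.
Difference: |$1,242 − $468| = $774.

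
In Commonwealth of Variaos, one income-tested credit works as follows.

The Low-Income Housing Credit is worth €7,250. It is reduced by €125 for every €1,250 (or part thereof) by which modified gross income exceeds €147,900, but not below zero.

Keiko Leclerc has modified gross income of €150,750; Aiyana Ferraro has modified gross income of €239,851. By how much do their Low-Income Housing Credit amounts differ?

Keiko (€150,750): Low-Income Housing Credit: income exceeds €147,900 by €2,850, which is 3 full-or-partial €1,250 increments; reduction = 3 × €125 = €375, leaving €6,875.
Aiyana (€239,851): Low-Income Housing Credit: income exceeds €147,900 by €91,951 → 74 increments × €125 = €9,250 ≥ base, so the credit is €0.
Difference: |€6,875 − €0| = €6,875.

€6,875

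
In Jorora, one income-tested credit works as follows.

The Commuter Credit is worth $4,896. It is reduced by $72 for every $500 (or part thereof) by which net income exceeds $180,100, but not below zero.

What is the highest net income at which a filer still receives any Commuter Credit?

$213,600

After 67 increments the reduction is 67 × $72 = $4,824, leaving $72; one more increment wipes it out. Increment 67 ends at excess 67 × $500 = $33,500, so the highest qualifying income is $180,100 + $33,500 = $213,600.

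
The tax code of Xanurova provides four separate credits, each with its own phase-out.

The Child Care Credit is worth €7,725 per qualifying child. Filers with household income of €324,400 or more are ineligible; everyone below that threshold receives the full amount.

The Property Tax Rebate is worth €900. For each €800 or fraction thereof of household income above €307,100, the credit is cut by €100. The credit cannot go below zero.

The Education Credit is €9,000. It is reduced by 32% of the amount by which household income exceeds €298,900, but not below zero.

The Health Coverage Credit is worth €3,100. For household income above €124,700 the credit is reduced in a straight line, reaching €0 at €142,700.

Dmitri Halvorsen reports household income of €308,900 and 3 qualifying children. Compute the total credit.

Child Care Credit: base = 3 × €7,725 = €23,175. €308,900 is below the €324,400 cutoff, so the full €23,175 applies.
Property Tax Rebate: income exceeds €307,100 by €1,800, which is 3 full-or-partial €800 increments; reduction = 3 × €100 = €300, leaving €600.
Education Credit: 32% of the €10,000 excess over €298,900 is €3,200; credit = €9,000 − €3,200 = €5,800.
Health Coverage Credit: €308,900 is at or above €142,700, so the credit is €0.
Total: €23,175 + €600 + €5,800 + €0 = €29,575.

€29,575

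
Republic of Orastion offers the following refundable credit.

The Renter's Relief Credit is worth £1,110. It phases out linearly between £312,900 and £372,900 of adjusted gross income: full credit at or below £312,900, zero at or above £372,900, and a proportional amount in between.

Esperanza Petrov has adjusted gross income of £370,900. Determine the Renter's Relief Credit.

£37

Renter's Relief Credit: £370,900 is £58,000 into a £60,000 phase-out range, leaving 2,000/60,000 of the credit: £1,110 × 2,000/60,000 = £37.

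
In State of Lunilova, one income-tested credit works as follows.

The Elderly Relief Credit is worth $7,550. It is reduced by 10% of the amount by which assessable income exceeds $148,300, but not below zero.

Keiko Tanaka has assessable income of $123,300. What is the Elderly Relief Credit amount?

$7,550

Elderly Relief Credit: $123,300 is at or below the $148,300 threshold, so the full $7,550 applies.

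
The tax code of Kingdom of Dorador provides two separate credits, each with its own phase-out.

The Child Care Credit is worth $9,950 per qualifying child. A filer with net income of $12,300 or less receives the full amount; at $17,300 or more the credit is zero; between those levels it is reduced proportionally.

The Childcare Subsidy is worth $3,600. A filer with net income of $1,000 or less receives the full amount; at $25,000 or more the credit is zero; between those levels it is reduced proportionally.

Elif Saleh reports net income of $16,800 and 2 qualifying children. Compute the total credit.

Child Care Credit: base = 2 × $9,950 = $19,900. $16,800 is $4,500 into a $5,000 phase-out range, leaving 500/5,000 of the credit: $19,900 × 500/5,000 = $1,990.
Childcare Subsidy: $16,800 is $15,800 into a $24,000 phase-out range, leaving 8,200/24,000 of the credit: $3,600 × 8,200/24,000 = $1,230.
Total: $1,990 + $1,230 = $3,220.

$3,220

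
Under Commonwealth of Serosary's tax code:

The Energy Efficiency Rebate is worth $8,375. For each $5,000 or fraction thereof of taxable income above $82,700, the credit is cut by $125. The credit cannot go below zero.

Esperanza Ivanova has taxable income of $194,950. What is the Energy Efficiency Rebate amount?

$5,500

Energy Efficiency Rebate: income exceeds $82,700 by $112,250, which is 23 full-or-partial $5,000 increments; reduction = 23 × $125 = $2,875, leaving $5,500.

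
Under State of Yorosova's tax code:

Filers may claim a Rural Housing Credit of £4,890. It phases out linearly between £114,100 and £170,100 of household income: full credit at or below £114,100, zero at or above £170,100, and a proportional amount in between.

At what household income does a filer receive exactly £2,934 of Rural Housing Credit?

£136,500

£2,934 is 2,934/4,890 of the full £4,890, so 1,956/4,890 of the £56,000 range has been used: income = £114,100 + £56,000 × 1,956/4,890 = £136,500.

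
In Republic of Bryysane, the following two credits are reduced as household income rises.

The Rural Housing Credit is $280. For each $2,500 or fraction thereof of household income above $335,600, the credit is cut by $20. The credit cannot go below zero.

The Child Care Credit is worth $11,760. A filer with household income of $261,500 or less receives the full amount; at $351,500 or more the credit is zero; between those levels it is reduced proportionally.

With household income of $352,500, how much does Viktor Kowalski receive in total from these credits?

Rural Housing Credit: income exceeds $335,600 by $16,900, which is 7 full-or-partial $2,500 increments; reduction = 7 × $20 = $140, leaving $140.
Child Care Credit: $352,500 is at or above $351,500, so the credit is $0.
Total: $140 + $0 = $140.

$140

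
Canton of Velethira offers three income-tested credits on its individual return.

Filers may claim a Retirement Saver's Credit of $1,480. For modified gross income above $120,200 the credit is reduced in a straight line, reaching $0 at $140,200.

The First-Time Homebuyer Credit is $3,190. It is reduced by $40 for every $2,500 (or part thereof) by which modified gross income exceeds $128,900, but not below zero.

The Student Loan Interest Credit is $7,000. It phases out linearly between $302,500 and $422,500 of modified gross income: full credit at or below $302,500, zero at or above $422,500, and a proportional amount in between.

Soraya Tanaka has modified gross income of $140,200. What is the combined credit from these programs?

Retirement Saver's Credit: $140,200 is at or above $140,200, so the credit is $0.
First-Time Homebuyer Credit: income exceeds $128,900 by $11,300, which is 5 full-or-partial $2,500 increments; reduction = 5 × $40 = $200, leaving $2,990.
Student Loan Interest Credit: $140,200 is at or below the $302,500 threshold, so the full $7,000 applies.
Total: $0 + $2,990 + $7,000 = $9,990.

$9,990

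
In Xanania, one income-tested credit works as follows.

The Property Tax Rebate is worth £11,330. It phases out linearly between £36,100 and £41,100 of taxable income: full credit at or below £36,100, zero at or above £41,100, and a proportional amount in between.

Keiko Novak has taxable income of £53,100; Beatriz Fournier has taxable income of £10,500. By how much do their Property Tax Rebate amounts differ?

£11,330

Keiko (£53,100): Property Tax Rebate: £53,100 is at or above £41,100, so the credit is £0.
Beatriz (£10,500): Property Tax Rebate: £10,500 is at or below the £36,100 threshold, so the full £11,330 applies.
Difference: |£0 − £11,330| = £11,330.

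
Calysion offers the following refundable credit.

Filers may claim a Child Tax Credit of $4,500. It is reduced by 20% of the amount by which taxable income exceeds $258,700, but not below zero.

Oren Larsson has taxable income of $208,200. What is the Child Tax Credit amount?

Child Tax Credit: $208,200 is at or below the $258,700 threshold, so the full $4,500 applies.

$4,500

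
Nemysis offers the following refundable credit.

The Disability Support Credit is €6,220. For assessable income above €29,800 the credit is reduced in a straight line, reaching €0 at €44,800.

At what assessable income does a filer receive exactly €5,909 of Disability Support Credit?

€30,550

€5,909 is 5,909/6,220 of the full €6,220, so 311/6,220 of the €15,000 range has been used: income = €29,800 + €15,000 × 311/6,220 = €30,550.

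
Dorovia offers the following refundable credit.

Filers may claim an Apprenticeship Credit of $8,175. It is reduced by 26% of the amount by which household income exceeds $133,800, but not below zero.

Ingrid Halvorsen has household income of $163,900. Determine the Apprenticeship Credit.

$349

Apprenticeship Credit: 26% of the $30,100 excess over $133,800 is $7,826; credit = $8,175 − $7,826 = $349.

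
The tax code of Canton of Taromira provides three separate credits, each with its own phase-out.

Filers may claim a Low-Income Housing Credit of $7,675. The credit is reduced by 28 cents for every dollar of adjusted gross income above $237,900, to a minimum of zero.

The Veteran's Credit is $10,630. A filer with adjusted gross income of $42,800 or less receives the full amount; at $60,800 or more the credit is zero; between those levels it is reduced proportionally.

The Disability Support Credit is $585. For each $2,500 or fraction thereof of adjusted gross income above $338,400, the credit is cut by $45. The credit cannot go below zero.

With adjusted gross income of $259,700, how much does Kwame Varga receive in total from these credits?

$2,156

Low-Income Housing Credit: 28% of the $21,800 excess over $237,900 is $6,104; credit = $7,675 − $6,104 = $1,571.
Veteran's Credit: $259,700 is at or above $60,800, so the credit is $0.
Disability Support Credit: $259,700 is at or below the $338,400 threshold, so the full $585 applies.
Total: $1,571 + $0 + $585 = $2,156.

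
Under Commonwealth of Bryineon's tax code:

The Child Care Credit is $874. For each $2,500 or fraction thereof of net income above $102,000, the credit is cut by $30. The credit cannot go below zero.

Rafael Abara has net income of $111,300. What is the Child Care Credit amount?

$754

Child Care Credit: income exceeds $102,000 by $9,300, which is 4 full-or-partial $2,500 increments; reduction = 4 × $30 = $120, leaving $754.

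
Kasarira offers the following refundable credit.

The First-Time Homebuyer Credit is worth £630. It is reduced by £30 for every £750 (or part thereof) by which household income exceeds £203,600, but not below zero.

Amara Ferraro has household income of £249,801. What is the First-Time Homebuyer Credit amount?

First-Time Homebuyer Credit: income exceeds £203,600 by £46,201 → 62 increments × £30 = £1,860 ≥ base, so the credit is £0.

£0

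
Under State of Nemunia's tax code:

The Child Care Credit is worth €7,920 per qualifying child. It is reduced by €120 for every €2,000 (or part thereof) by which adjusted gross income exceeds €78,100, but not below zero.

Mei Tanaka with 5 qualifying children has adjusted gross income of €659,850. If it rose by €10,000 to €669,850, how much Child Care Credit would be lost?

€600

At €659,850 — base = 5 × €7,920 = €39,600. income exceeds €78,100 by €581,750, which is 291 full-or-partial €2,000 increments; reduction = 291 × €120 = €34,920, leaving €4,680.
At €669,850 — base = 5 × €7,920 = €39,600. income exceeds €78,100 by €591,750, which is 296 full-or-partial €2,000 increments; reduction = 296 × €120 = €35,520, leaving €4,080.
Lost: €4,680 − €4,080 = €600.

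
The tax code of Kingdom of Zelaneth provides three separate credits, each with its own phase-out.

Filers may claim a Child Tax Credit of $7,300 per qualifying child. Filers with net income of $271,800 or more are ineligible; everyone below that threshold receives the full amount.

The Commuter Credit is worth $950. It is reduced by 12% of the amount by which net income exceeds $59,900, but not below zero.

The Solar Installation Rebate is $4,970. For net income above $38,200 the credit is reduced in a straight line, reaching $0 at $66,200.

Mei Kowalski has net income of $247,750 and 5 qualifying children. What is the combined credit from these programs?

Child Tax Credit: base = 5 × $7,300 = $36,500. $247,750 is below the $271,800 cutoff, so the full $36,500 applies.
Commuter Credit: 12% of the $187,850 excess over $59,900 is $22,542 ≥ base, so the credit is $0.
Solar Installation Rebate: $247,750 is at or above $66,200, so the credit is $0.
Total: $36,500 + $0 + $0 = $36,500.

$36,500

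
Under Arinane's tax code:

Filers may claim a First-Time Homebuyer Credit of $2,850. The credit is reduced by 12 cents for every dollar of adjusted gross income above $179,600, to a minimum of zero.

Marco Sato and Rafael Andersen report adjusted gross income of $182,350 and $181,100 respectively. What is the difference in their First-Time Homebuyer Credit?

Marco ($182,350): First-Time Homebuyer Credit: 12% of the $2,750 excess over $179,600 is $330; credit = $2,850 − $330 = $2,520.
Rafael ($181,100): First-Time Homebuyer Credit: 12% of the $1,500 excess over $179,600 is $180; credit = $2,850 − $180 = $2,670.
Difference: |$2,520 − $2,670| = $150.

$150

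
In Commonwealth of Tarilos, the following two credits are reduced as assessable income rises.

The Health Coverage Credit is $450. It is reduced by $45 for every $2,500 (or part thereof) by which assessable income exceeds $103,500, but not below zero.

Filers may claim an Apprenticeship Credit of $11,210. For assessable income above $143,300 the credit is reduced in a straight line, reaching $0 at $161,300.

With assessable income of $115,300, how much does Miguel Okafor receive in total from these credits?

$11,435

Health Coverage Credit: income exceeds $103,500 by $11,800, which is 5 full-or-partial $2,500 increments; reduction = 5 × $45 = $225, leaving $225.
Apprenticeship Credit: $115,300 is at or below the $143,300 threshold, so the full $11,210 applies.
Total: $225 + $11,210 = $11,435.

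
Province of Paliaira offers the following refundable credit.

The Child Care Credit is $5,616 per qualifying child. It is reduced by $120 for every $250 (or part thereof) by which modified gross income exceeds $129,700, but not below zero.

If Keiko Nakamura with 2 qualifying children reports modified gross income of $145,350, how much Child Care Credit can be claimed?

Child Care Credit: base = 2 × $5,616 = $11,232. income exceeds $129,700 by $15,650, which is 63 full-or-partial $250 increments; reduction = 63 × $120 = $7,560, leaving $3,672.

$3,672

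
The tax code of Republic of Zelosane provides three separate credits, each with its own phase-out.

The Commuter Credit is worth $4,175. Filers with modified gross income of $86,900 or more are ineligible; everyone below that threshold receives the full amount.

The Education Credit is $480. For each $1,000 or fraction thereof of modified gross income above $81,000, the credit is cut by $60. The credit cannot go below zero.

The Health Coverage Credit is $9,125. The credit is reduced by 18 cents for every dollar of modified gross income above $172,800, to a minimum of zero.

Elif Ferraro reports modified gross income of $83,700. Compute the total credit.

$13,600

Commuter Credit: $83,700 is below the $86,900 cutoff, so the full $4,175 applies.
Education Credit: income exceeds $81,000 by $2,700, which is 3 full-or-partial $1,000 increments; reduction = 3 × $60 = $180, leaving $300.
Health Coverage Credit: $83,700 is at or below the $172,800 threshold, so the full $9,125 applies.
Total: $4,175 + $300 + $9,125 = $13,600.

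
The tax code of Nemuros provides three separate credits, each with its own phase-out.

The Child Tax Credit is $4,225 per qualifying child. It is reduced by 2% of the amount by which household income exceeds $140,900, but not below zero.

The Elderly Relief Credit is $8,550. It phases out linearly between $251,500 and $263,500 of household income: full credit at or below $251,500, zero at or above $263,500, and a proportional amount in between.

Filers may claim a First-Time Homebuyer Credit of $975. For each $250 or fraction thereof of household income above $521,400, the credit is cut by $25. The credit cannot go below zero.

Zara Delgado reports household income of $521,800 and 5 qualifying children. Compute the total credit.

$14,432

Child Tax Credit: base = 5 × $4,225 = $21,125. 2% of the $380,900 excess over $140,900 is $7,618; credit = $21,125 − $7,618 = $13,507.
Elderly Relief Credit: $521,800 is at or above $263,500, so the credit is $0.
First-Time Homebuyer Credit: income exceeds $521,400 by $400, which is 2 full-or-partial $250 increments; reduction = 2 × $25 = $50, leaving $925.
Total: $13,507 + $0 + $925 = $14,432.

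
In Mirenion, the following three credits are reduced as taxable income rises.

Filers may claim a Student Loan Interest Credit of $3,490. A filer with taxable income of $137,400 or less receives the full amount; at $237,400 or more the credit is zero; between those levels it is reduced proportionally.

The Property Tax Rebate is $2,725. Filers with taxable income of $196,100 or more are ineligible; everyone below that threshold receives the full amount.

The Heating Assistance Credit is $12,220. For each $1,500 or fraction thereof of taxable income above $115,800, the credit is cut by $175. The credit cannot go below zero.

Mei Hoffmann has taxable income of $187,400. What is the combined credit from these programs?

Student Loan Interest Credit: $187,400 is $50,000 into a $100,000 phase-out range, leaving 50,000/100,000 of the credit: $3,490 × 50,000/100,000 = $1,745.
Property Tax Rebate: $187,400 is below the $196,100 cutoff, so the full $2,725 applies.
Heating Assistance Credit: income exceeds $115,800 by $71,600, which is 48 full-or-partial $1,500 increments; reduction = 48 × $175 = $8,400, leaving $3,820.
Total: $1,745 + $2,725 + $3,820 = $8,290.

$8,290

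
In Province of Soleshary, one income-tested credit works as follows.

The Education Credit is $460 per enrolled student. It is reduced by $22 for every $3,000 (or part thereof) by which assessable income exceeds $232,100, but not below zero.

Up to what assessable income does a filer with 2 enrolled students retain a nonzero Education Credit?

Full credit = 2 × $460 = $920.
After 41 increments the reduction is 41 × $22 = $902, leaving $18; one more increment wipes it out. Increment 41 ends at excess 41 × $3,000 = $123,000, so the highest qualifying income is $232,100 + $123,000 = $355,100.

$355,100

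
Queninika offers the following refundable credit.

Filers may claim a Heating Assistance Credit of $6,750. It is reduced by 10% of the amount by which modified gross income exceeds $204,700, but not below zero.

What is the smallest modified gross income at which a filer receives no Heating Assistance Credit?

$272,200

The credit falls by 10% of each dollar above $204,700, so it reaches zero when the excess is $6,750 / 10% = $67,500: income = $204,700 + $67,500 = $272,200.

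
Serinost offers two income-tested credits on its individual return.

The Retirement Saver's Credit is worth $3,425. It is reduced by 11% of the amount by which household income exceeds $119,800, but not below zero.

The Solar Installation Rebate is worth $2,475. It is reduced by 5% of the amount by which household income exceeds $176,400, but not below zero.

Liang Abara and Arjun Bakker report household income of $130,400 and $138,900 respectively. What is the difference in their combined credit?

$935

Liang ($130,400): Retirement Saver's Credit: 11% of the $10,600 excess over $119,800 is $1,166; credit = $3,425 − $1,166 = $2,259. Solar Installation Rebate: $130,400 is at or below the $176,400 threshold, so the full $2,475 applies. total $2,259 + $2,475 = $4,734
Arjun ($138,900): Retirement Saver's Credit: 11% of the $19,100 excess over $119,800 is $2,101; credit = $3,425 − $2,101 = $1,324. Solar Installation Rebate: $138,900 is at or below the $176,400 threshold, so the full $2,475 applies. total $1,324 + $2,475 = $3,799
Difference: |$4,734 − $3,799| = $935.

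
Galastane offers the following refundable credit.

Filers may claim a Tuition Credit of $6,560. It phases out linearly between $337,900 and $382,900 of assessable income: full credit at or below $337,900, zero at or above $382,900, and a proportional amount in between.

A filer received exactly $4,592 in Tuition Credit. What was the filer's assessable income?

$4,592 is 4,592/6,560 of the full $6,560, so 1,968/6,560 of the $45,000 range has been used: income = $337,900 + $45,000 × 1,968/6,560 = $351,400.

$351,400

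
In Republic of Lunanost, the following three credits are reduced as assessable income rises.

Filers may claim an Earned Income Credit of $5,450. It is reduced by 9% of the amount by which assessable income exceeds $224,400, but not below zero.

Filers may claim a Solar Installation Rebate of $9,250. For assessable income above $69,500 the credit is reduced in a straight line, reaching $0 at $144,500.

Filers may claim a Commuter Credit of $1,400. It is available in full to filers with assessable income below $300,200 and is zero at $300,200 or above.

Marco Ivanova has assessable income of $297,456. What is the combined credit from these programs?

$1,400

Earned Income Credit: 9% of the $73,056 excess over $224,400 is $6,575.04 ≥ base, so the credit is $0.
Solar Installation Rebate: $297,456 is at or above $144,500, so the credit is $0.
Commuter Credit: $297,456 is below the $300,200 cutoff, so the full $1,400 applies.
Total: $0 + $0 + $1,400 = $1,400.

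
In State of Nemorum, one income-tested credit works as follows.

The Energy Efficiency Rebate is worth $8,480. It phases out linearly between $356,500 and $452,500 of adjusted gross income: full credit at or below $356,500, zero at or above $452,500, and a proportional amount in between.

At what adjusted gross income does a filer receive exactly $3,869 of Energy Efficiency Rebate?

$3,869 is 3,869/8,480 of the full $8,480, so 4,611/8,480 of the $96,000 range has been used: income = $356,500 + $96,000 × 4,611/8,480 = $408,700.

$408,700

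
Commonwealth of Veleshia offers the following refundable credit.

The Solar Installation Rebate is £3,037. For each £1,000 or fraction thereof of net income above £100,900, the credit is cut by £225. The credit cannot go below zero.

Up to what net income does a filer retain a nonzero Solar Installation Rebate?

£113,900

After 13 increments the reduction is 13 × £225 = £2,925, leaving £112; one more increment wipes it out. Increment 13 ends at excess 13 × £1,000 = £13,000, so the highest qualifying income is £100,900 + £13,000 = £113,900.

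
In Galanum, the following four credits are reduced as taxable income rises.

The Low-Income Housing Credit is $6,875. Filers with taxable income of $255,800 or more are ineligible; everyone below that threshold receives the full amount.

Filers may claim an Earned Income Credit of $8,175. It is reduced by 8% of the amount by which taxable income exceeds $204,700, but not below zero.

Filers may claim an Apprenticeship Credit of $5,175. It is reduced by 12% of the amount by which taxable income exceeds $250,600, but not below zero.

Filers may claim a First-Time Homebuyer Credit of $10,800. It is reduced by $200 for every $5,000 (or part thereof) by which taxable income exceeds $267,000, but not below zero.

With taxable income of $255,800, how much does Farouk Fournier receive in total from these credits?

$19,438

Low-Income Housing Credit: $255,800 meets or exceeds the $255,800 cutoff, so the credit is $0.
Earned Income Credit: 8% of the $51,100 excess over $204,700 is $4,088; credit = $8,175 − $4,088 = $4,087.
Apprenticeship Credit: 12% of the $5,200 excess over $250,600 is $624; credit = $5,175 − $624 = $4,551.
First-Time Homebuyer Credit: $255,800 is at or below the $267,000 threshold, so the full $10,800 applies.
Total: $0 + $4,087 + $4,551 + $10,800 = $19,438.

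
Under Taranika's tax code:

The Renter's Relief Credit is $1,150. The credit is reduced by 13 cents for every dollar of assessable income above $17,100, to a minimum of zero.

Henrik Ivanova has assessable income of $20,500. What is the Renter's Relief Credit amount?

Renter's Relief Credit: 13% of the $3,400 excess over $17,100 is $442; credit = $1,150 − $442 = $708.

$708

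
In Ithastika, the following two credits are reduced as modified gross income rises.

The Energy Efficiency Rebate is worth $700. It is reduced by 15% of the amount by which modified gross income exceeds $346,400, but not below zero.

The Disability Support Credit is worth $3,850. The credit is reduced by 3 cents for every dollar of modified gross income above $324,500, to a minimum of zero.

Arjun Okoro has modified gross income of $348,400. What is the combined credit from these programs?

Energy Efficiency Rebate: 15% of the $2,000 excess over $346,400 is $300; credit = $700 − $300 = $400.
Disability Support Credit: 3% of the $23,900 excess over $324,500 is $717; credit = $3,850 − $717 = $3,133.
Total: $400 + $3,133 = $3,533.

$3,533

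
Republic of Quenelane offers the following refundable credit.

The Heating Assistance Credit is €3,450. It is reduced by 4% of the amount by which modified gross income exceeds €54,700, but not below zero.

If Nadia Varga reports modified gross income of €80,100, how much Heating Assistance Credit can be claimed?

€2,434

Heating Assistance Credit: 4% of the €25,400 excess over €54,700 is €1,016; credit = €3,450 − €1,016 = €2,434.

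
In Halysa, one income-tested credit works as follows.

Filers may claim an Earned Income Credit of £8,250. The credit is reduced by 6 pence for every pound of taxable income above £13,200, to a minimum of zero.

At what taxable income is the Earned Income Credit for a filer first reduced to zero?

The credit falls by 6% of each pound above £13,200, so it reaches zero when the excess is £8,250 / 6% = £137,500: income = £13,200 + £137,500 = £150,700.

£150,700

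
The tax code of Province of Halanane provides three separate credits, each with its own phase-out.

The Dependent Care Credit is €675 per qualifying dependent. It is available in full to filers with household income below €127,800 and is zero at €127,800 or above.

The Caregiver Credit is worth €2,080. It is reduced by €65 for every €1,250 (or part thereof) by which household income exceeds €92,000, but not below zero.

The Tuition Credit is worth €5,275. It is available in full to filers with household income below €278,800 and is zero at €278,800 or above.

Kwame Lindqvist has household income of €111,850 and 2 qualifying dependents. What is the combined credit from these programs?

Dependent Care Credit: base = 2 × €675 = €1,350. €111,850 is below the €127,800 cutoff, so the full €1,350 applies.
Caregiver Credit: income exceeds €92,000 by €19,850, which is 16 full-or-partial €1,250 increments; reduction = 16 × €65 = €1,040, leaving €1,040.
Tuition Credit: €111,850 is below the €278,800 cutoff, so the full €5,275 applies.
Total: €1,350 + €1,040 + €5,275 = €7,665.

€7,665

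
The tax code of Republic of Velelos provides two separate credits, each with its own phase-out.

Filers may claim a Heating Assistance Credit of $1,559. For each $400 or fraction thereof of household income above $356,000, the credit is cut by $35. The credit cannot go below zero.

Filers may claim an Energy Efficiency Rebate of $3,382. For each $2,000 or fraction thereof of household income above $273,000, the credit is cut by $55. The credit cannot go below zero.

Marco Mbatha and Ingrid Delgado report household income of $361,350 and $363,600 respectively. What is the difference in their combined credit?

$230

Marco ($361,350): Heating Assistance Credit: income exceeds $356,000 by $5,350, which is 14 full-or-partial $400 increments; reduction = 14 × $35 = $490, leaving $1,069. Energy Efficiency Rebate: income exceeds $273,000 by $88,350, which is 45 full-or-partial $2,000 increments; reduction = 45 × $55 = $2,475, leaving $907. total $1,069 + $907 = $1,976
Ingrid ($363,600): Heating Assistance Credit: income exceeds $356,000 by $7,600, which is 19 full-or-partial $400 increments; reduction = 19 × $35 = $665, leaving $894. Energy Efficiency Rebate: income exceeds $273,000 by $90,600, which is 46 full-or-partial $2,000 increments; reduction = 46 × $55 = $2,530, leaving $852. total $894 + $852 = $1,746
Difference: |$1,976 − $1,746| = $230.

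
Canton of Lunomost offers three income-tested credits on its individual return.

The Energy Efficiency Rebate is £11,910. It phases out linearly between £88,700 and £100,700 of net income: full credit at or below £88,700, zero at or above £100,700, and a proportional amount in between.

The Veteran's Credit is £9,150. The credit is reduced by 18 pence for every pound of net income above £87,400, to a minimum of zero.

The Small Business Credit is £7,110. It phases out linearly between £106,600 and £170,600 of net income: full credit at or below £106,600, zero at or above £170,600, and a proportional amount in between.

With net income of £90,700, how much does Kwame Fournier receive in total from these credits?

Energy Efficiency Rebate: £90,700 is £2,000 into a £12,000 phase-out range, leaving 10,000/12,000 of the credit: £11,910 × 10,000/12,000 = £9,925.
Veteran's Credit: 18% of the £3,300 excess over £87,400 is £594; credit = £9,150 − £594 = £8,556.
Small Business Credit: £90,700 is at or below the £106,600 threshold, so the full £7,110 applies.
Total: £9,925 + £8,556 + £7,110 = £25,591.

£25,591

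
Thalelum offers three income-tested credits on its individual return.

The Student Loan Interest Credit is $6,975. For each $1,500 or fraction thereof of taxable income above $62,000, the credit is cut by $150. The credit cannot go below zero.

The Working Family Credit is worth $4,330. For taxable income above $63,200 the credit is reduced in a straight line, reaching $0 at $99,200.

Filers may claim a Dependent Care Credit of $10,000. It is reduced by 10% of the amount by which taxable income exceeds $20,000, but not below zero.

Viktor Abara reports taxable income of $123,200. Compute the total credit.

Student Loan Interest Credit: income exceeds $62,000 by $61,200, which is 41 full-or-partial $1,500 increments; reduction = 41 × $150 = $6,150, leaving $825.
Working Family Credit: $123,200 is at or above $99,200, so the credit is $0.
Dependent Care Credit: 10% of the $103,200 excess over $20,000 is $10,320 ≥ base, so the credit is $0.
Total: $825 + $0 + $0 = $825.

$825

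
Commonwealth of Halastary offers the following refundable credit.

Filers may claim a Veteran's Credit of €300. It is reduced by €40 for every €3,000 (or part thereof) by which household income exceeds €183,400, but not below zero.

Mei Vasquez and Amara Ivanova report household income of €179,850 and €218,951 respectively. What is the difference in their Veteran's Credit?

Mei (€179,850): Veteran's Credit: €179,850 is at or below the €183,400 threshold, so the full €300 applies.
Amara (€218,951): Veteran's Credit: income exceeds €183,400 by €35,551 → 12 increments × €40 = €480 ≥ base, so the credit is €0.
Difference: |€300 − €0| = €300.

€300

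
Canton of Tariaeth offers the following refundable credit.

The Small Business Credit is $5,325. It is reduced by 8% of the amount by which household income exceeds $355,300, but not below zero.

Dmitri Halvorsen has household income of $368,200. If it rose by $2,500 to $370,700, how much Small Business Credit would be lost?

At $368,200 — 8% of the $12,900 excess over $355,300 is $1,032; credit = $5,325 − $1,032 = $4,293.
At $370,700 — 8% of the $15,400 excess over $355,300 is $1,232; credit = $5,325 − $1,232 = $4,093.
Lost: $4,293 − $4,093 = $200.

$200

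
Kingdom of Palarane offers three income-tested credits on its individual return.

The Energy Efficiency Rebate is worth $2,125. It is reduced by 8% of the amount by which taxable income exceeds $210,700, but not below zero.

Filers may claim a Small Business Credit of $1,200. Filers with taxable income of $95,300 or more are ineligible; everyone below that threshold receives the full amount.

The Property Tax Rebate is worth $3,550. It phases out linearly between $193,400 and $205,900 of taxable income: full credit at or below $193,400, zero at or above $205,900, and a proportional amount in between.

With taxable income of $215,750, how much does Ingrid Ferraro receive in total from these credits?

$1,721

Energy Efficiency Rebate: 8% of the $5,050 excess over $210,700 is $404; credit = $2,125 − $404 = $1,721.
Small Business Credit: $215,750 meets or exceeds the $95,300 cutoff, so the credit is $0.
Property Tax Rebate: $215,750 is at or above $205,900, so the credit is $0.
Total: $1,721 + $0 + $0 = $1,721.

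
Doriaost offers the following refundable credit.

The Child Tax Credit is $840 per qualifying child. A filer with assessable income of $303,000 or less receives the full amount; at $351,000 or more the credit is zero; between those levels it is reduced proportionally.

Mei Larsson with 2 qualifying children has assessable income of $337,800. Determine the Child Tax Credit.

Child Tax Credit: base = 2 × $840 = $1,680. $337,800 is $34,800 into a $48,000 phase-out range, leaving 13,200/48,000 of the credit: $1,680 × 13,200/48,000 = $462.

$462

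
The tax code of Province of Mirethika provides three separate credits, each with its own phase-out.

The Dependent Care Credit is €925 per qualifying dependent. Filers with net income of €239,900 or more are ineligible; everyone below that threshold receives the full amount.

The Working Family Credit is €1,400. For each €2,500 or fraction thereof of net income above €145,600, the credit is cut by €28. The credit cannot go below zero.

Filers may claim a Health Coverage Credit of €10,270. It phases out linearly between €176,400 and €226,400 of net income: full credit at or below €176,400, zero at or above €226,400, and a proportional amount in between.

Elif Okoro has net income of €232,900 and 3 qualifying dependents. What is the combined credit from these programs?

Dependent Care Credit: base = 3 × €925 = €2,775. €232,900 is below the €239,900 cutoff, so the full €2,775 applies.
Working Family Credit: income exceeds €145,600 by €87,300, which is 35 full-or-partial €2,500 increments; reduction = 35 × €28 = €980, leaving €420.
Health Coverage Credit: €232,900 is at or above €226,400, so the credit is €0.
Total: €2,775 + €420 + €0 = €3,195.

€3,195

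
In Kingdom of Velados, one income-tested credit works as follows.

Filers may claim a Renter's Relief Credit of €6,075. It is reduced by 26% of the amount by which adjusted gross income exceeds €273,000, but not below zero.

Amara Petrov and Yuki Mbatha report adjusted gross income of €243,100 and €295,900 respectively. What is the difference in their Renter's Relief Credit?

€5,954

Amara (€243,100): Renter's Relief Credit: €243,100 is at or below the €273,000 threshold, so the full €6,075 applies.
Yuki (€295,900): Renter's Relief Credit: 26% of the €22,900 excess over €273,000 is €5,954; credit = €6,075 − €5,954 = €121.
Difference: |€6,075 − €121| = €5,954.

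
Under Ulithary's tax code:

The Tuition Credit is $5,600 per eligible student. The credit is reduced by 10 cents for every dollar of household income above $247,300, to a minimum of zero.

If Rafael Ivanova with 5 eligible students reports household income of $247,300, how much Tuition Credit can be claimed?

Tuition Credit: base = 5 × $5,600 = $28,000. $247,300 is at or below the $247,300 threshold, so the full $28,000 applies.

$28,000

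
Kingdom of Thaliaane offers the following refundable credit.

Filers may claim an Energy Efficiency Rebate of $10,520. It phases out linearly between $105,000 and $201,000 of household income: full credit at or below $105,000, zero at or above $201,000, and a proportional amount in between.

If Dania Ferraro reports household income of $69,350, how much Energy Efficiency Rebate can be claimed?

Energy Efficiency Rebate: $69,350 is at or below the $105,000 threshold, so the full $10,520 applies.

$10,520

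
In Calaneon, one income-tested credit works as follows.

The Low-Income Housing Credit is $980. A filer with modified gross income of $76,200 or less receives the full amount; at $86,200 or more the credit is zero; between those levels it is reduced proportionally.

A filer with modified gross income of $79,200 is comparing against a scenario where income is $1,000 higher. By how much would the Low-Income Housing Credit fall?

At $79,200 — $79,200 is $3,000 into a $10,000 phase-out range, leaving 7,000/10,000 of the credit: $980 × 7,000/10,000 = $686.
At $80,200 — $80,200 is $4,000 into a $10,000 phase-out range, leaving 6,000/10,000 of the credit: $980 × 6,000/10,000 = $588.
Lost: $686 − $588 = $98.

$98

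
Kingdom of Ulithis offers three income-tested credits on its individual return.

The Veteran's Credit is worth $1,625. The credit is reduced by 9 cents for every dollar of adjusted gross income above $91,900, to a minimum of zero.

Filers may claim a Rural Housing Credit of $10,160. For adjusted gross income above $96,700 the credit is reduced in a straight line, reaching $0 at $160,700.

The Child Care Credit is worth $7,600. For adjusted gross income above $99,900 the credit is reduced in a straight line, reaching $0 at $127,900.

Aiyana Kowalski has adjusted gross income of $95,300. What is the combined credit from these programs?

$19,079

Veteran's Credit: 9% of the $3,400 excess over $91,900 is $306; credit = $1,625 − $306 = $1,319.
Rural Housing Credit: $95,300 is at or below the $96,700 threshold, so the full $10,160 applies.
Child Care Credit: $95,300 is at or below the $99,900 threshold, so the full $7,600 applies.
Total: $1,319 + $10,160 + $7,600 = $19,079.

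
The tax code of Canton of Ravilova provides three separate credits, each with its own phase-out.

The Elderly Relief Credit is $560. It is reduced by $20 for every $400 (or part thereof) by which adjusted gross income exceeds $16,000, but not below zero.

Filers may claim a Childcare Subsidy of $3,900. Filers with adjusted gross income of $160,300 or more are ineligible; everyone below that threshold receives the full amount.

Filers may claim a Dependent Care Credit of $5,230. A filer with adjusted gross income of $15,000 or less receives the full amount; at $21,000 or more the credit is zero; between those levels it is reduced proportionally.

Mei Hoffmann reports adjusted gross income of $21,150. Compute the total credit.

Elderly Relief Credit: income exceeds $16,000 by $5,150, which is 13 full-or-partial $400 increments; reduction = 13 × $20 = $260, leaving $300.
Childcare Subsidy: $21,150 is below the $160,300 cutoff, so the full $3,900 applies.
Dependent Care Credit: $21,150 is at or above $21,000, so the credit is $0.
Total: $300 + $3,900 + $0 = $4,200.

$4,200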